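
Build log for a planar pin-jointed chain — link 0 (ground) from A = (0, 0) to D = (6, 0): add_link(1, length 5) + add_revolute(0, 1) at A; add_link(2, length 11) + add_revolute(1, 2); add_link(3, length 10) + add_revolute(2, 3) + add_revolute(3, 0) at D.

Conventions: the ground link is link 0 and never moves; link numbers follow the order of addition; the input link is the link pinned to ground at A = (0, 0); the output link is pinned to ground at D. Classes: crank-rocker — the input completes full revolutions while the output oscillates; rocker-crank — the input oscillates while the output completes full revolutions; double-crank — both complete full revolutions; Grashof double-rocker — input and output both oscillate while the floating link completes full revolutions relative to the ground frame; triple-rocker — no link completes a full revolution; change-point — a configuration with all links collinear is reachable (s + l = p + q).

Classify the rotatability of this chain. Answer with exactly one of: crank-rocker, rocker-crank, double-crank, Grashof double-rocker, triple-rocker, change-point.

lengths: ground=6, input=5, coupler=11, output=10
sorted: s=5 (shortest), l=11 (longest), p+q=16
s + l = 16 vs p + q = 16
s + l = p + q → change-point (collinear configuration reachable)

change-point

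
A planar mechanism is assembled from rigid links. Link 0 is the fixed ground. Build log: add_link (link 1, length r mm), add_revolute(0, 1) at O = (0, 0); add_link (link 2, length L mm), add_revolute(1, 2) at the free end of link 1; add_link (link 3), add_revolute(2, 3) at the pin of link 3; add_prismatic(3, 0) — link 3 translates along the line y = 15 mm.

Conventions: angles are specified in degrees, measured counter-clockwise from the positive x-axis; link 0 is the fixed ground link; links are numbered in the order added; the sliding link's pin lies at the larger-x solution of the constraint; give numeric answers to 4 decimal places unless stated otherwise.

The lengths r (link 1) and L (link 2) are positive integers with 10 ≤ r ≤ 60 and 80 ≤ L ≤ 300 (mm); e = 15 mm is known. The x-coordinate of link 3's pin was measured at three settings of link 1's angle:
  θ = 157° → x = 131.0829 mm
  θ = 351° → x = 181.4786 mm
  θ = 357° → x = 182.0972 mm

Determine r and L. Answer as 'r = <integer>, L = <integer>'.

constraint per measurement: (x − r cos θ)² + (r sin θ − e)² = L²
subtracting the θ₁ and θ₂ equations cancels the r² and L² terms:
r = (x₁² − x₂²) / (2[(x₁cos θ₁ + e sin θ₁) − (x₂cos θ₂ + e sin θ₂)]) = 27.0000 → r = 27
L² = (x₁ − r cos θ₁)² + (r sin θ₁ − e)² = 24336.0065 → L = 156.0000 → L = 156
check at θ₃=357°: x = 182.0972 (printed 182.0972) ✓

r = 27, L = 156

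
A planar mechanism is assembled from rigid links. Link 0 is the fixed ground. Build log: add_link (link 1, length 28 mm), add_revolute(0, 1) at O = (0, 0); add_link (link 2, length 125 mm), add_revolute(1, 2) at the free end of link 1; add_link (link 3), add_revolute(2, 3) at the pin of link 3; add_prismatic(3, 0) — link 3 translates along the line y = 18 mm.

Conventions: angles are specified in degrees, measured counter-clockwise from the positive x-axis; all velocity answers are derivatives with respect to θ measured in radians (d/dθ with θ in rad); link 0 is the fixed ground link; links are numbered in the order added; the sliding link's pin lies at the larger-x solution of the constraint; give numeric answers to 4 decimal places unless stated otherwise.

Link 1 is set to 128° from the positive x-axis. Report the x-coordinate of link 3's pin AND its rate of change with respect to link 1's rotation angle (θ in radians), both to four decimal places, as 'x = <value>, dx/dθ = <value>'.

geometry: r = 28 mm, L = 125 mm, e = 18 mm
crank pin P = (r cos θ, r sin θ) = (-17.238521, 22.064301)
h = r sin θ − e = 22.064301 − 18 = 4.064301
x = r cos θ + √(L² − h²) = -17.238521 + 124.933908 = 107.695387
dx/dθ = −r sin θ − h·r cos θ/√(L² − h²) (θ in radians; h = 4.064301) = -21.503504

x = 107.6954, dx/dθ = -21.5035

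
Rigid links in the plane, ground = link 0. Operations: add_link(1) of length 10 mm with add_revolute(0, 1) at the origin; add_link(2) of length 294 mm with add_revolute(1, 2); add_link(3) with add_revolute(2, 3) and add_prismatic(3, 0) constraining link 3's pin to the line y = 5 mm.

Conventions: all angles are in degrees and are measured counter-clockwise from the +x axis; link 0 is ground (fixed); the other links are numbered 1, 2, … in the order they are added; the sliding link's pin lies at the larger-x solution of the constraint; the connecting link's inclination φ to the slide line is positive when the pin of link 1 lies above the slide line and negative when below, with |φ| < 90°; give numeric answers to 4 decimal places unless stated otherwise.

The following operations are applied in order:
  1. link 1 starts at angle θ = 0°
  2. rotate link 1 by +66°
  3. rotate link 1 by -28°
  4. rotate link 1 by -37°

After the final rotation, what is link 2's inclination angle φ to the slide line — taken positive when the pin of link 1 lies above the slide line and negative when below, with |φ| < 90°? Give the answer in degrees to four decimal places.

geometry: r = 10 mm, L = 294 mm, e = 5 mm; θ starts at 0°
rotate link 1 by +66°: θ ← 0° +66° = 66°
rotate link 1 by -28°: θ ← 66° -28° = 38°
rotate link 1 by -37°: θ ← 38° -37° = 1°
h = r sin θ − e = 0.174524 − 5 = -4.825476
sin φ = h / L = -4.825476 / 294 = -0.01641318
φ = arcsin(-0.01641318) = -0.940448°

-0.9404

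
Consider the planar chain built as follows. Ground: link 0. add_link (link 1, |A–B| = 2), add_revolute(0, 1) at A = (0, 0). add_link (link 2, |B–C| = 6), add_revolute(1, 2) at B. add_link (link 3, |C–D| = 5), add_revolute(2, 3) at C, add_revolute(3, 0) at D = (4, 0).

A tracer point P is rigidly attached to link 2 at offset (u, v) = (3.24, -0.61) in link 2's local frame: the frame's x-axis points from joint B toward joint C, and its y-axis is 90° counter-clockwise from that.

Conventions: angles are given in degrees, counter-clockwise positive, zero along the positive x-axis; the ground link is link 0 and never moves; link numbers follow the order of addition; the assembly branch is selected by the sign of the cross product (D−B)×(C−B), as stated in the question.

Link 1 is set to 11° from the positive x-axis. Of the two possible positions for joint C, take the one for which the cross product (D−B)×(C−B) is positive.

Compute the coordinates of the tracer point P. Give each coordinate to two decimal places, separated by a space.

A=(0,0), D=(4.00,0)
B = A + 2.00·(cos11°, sin11°) = (1.9633, 0.3816)
|BD| = 2.0722
circle(B,6.00) ∩ circle(D,5.00): a=3.6903, h=4.7309
  candidates: C₊=(6.4617,4.3520) cross=9.803; C₋=(4.7192,-4.9480) cross=-9.803
  branch + wants cross > 0 → take C=(6.4617,4.3520) (cross=9.803)
ex = (C−B)/|BC| = (0.7497,0.6617); ey = (-0.6617,0.7497)
P = B + 3.24·ex + -0.61·ey = (4.7961,2.0683)

4.80 2.07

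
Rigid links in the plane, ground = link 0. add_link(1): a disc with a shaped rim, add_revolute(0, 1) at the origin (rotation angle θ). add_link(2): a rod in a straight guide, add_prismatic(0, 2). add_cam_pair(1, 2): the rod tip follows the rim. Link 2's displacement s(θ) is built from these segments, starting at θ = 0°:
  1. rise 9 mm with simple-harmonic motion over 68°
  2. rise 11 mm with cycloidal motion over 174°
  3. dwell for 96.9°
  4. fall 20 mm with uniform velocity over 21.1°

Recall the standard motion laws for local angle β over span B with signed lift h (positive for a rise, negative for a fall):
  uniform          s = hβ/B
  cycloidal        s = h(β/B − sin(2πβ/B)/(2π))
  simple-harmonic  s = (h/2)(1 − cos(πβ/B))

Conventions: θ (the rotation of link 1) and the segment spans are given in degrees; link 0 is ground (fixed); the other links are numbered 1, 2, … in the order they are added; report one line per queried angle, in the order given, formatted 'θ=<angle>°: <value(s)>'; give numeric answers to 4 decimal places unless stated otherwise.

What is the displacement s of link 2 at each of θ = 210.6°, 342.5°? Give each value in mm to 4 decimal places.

segment 1 (0° to 68°, simple-harmonic, h = 9) is passed completely: s = 0.0000 + (9) = 9.0000
θ = 210.6° falls in segment 2 (68° to 242°, cycloidal, h = 11): β = 210.6 − 68 = 142.6°, B = 174°; Δs = 11·(0.8195 − sin(2π·0.8195)/(2π)) = 10.6012; s = 9.0000 + 10.6012 = 19.6012
segment 2 (68° to 242°, cycloidal, h = 11) is passed completely: s = 9.0000 + (11) = 20.0000
segment 3 (242° to 338.9°, dwell): s unchanged at 20.0000
θ = 342.5° falls in segment 4 (338.9° to 360°, uniform, h = -20): β = 342.5 − 338.9 = 3.6°, B = 21.1°; Δs = -20·3.6/21.1 = -3.4123; s = 20.0000 − 3.4123 = 16.5877

θ=210.6°: 19.6012
θ=342.5°: 16.5877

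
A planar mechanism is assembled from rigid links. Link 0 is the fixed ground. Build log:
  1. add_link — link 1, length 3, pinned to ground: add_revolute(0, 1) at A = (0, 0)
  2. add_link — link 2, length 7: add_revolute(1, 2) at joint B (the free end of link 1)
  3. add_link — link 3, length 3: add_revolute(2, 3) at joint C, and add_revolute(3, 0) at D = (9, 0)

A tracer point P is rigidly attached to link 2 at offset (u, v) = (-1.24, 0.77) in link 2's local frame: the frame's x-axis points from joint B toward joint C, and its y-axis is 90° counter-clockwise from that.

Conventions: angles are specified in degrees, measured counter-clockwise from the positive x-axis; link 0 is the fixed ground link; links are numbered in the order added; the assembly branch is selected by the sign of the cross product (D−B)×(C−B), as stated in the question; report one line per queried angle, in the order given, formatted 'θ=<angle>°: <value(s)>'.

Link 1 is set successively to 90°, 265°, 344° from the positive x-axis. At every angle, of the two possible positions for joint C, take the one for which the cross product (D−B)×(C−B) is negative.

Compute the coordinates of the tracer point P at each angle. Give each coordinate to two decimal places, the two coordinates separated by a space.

A=(0,0), D=(9.00,0)
θ=90°: B = A + 3.00·(cos90°, sin90°) = (0.0000, 3.0000)
θ=90°: |BD| = 9.4868
θ=90°: circle(B,7.00) ∩ circle(D,3.00): a=6.8516, h=1.4337
θ=90°:   candidates: C₊=(6.9534,2.1935) cross=13.601; C₋=(6.0466,-0.5268) cross=-13.601
θ=90°:   branch - wants cross < 0 → take C=(6.0466,-0.5268) (cross=-13.601)
θ=90°: ex = (C−B)/|BC| = (0.8638,-0.5038); ey = (0.5038,0.8638)
θ=90°: P = B + -1.24·ex + 0.77·ey = (-0.6832,4.2899)
θ=265°: B = A + 3.00·(cos265°, sin265°) = (-0.2615, -2.9886)
θ=265°: |BD| = 9.7317
θ=265°: circle(B,7.00) ∩ circle(D,3.00): a=6.9210, h=1.0487
θ=265°:   candidates: C₊=(6.0030,0.1349) cross=10.206; C₋=(6.6472,-1.8612) cross=-10.206
θ=265°:   branch - wants cross < 0 → take C=(6.6472,-1.8612) (cross=-10.206)
θ=265°: ex = (C−B)/|BC| = (0.9869,0.1611); ey = (-0.1611,0.9869)
θ=265°: P = B + -1.24·ex + 0.77·ey = (-1.6093,-2.4283)
θ=344°: B = A + 3.00·(cos344°, sin344°) = (2.8838, -0.8269)
θ=344°: |BD| = 6.1719
θ=344°: circle(B,7.00) ∩ circle(D,3.00): a=6.3264, h=2.9960
θ=344°:   candidates: C₊=(8.7518,2.9897) cross=18.491; C₋=(9.5546,-2.9483) cross=-18.491
θ=344°:   branch - wants cross < 0 → take C=(9.5546,-2.9483) (cross=-18.491)
θ=344°: ex = (C−B)/|BC| = (0.9530,-0.3031); ey = (0.3031,0.9530)
θ=344°: P = B + -1.24·ex + 0.77·ey = (1.9354,0.2827)

θ=90°: -0.68 4.29
θ=265°: -1.61 -2.43
θ=344°: 1.94 0.28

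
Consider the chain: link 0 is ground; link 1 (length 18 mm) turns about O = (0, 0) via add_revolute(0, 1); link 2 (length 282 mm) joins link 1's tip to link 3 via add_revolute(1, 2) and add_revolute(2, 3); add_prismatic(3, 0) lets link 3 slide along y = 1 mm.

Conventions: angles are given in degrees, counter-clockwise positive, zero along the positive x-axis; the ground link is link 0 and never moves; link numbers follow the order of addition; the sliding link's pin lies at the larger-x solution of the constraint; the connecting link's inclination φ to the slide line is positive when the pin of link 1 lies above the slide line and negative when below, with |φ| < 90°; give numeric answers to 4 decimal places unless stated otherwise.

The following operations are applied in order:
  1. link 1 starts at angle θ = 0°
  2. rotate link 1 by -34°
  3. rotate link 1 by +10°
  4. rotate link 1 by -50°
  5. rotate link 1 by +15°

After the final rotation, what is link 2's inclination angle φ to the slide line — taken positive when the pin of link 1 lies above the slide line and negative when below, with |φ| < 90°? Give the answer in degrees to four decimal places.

geometry: r = 18 mm, L = 282 mm, e = 1 mm; θ starts at 0°
rotate link 1 by -34°: θ ← 0° -34° = -34°
rotate link 1 by +10°: θ ← -34° +10° = -24°
rotate link 1 by -50°: θ ← -24° -50° = -74°
rotate link 1 by +15°: θ ← -74° +15° = -59°
h = r sin θ − e = -15.429011 − 1 = -16.429011
sin φ = h / L = -16.429011 / 282 = -0.05825891
φ = arcsin(-0.05825891) = -3.339881°

-3.3399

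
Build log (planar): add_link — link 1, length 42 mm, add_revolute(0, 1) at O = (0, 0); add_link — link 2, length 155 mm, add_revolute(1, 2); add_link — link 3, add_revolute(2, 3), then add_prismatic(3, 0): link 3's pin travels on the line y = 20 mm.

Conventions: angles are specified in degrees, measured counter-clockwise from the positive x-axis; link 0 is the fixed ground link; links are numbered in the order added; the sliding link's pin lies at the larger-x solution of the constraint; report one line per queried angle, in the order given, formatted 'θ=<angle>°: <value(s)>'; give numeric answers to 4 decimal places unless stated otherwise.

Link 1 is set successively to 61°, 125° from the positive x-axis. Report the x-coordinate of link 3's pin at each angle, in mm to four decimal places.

geometry: r = 42 mm, L = 155 mm, e = 20 mm
θ=61°: crank pin P = (r cos θ, r sin θ) = (20.362004, 36.734028)
θ=61°: h = r sin θ − e = 36.734028 − 20 = 16.734028
θ=61°: x = r cos θ + √(L² − h²) = 20.362004 + 154.094037 = 174.456041
θ=125°: crank pin P = (r cos θ, r sin θ) = (-24.090210, 34.404386)
θ=125°: h = r sin θ − e = 34.404386 − 20 = 14.404386
θ=125°: x = r cos θ + √(L² − h²) = -24.090210 + 154.329238 = 130.239028

θ=61°: 174.4560
θ=125°: 130.2390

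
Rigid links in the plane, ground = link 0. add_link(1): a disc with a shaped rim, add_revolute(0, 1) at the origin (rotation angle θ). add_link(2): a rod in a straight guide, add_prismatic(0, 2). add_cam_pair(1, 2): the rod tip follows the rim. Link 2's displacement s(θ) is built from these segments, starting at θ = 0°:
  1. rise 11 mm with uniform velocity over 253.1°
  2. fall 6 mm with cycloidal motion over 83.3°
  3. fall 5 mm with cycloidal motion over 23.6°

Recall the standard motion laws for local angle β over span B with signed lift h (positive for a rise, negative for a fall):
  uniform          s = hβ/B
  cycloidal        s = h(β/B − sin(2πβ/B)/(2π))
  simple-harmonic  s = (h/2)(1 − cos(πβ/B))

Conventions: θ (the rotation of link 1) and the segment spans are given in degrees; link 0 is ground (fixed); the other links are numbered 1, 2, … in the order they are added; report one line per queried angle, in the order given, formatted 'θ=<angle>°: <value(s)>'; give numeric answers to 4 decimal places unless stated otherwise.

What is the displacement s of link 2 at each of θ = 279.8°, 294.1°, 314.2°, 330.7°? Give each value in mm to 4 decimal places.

segment 1 (0° to 253.1°, uniform, h = 11) is passed completely: s = 0.0000 + (11) = 11.0000
θ = 279.8° falls in segment 2 (253.1° to 336.4°, cycloidal, h = -6): β = 279.8 − 253.1 = 26.7°, B = 83.3°; Δs = -6·(0.3205 − sin(2π·0.3205)/(2π)) = -1.0605; s = 11.0000 − 1.0605 = 9.9395
θ = 294.1° falls in segment 2 (253.1° to 336.4°, cycloidal, h = -6): β = 294.1 − 253.1 = 41°, B = 83.3°; Δs = -6·(0.4922 − sin(2π·0.4922)/(2π)) = -2.9064; s = 11.0000 − 2.9064 = 8.0936
θ = 314.2° falls in segment 2 (253.1° to 336.4°, cycloidal, h = -6): β = 314.2 − 253.1 = 61.1°, B = 83.3°; Δs = -6·(0.7335 − sin(2π·0.7335)/(2π)) = -5.3508; s = 11.0000 − 5.3508 = 5.6492
θ = 330.7° falls in segment 2 (253.1° to 336.4°, cycloidal, h = -6): β = 330.7 − 253.1 = 77.6°, B = 83.3°; Δs = -6·(0.9316 − sin(2π·0.9316)/(2π)) = -5.9875; s = 11.0000 − 5.9875 = 5.0125

θ=279.8°: 9.9395
θ=294.1°: 8.0936
θ=314.2°: 5.6492
θ=330.7°: 5.0125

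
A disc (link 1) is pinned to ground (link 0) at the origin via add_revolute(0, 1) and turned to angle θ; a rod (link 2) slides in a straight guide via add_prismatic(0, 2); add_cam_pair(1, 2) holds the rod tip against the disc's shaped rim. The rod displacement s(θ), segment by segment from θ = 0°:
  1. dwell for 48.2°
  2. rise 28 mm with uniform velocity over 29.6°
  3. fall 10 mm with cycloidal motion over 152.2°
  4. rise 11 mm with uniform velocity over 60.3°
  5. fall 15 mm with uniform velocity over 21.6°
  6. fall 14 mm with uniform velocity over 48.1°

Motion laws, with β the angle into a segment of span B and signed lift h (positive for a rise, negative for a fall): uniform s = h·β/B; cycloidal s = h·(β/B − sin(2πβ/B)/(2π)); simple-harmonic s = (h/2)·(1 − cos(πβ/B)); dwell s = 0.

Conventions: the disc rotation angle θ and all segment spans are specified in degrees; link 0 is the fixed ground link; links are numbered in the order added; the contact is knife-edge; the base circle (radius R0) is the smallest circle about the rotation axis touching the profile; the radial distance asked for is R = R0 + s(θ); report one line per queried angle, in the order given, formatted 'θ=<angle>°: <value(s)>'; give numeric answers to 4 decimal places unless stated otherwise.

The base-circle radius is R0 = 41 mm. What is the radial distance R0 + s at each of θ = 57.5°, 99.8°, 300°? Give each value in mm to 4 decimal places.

segment 1 (0° to 48.2°, dwell): s unchanged at 0.0000
θ = 57.5° falls in segment 2 (48.2° to 77.8°, uniform, h = 28): β = 57.5 − 48.2 = 9.3°, B = 29.6°; Δs = 28·9.3/29.6 = 8.7973; s = 0.0000 + 8.7973 = 8.7973
segment 2 (48.2° to 77.8°, uniform, h = 28) is passed completely: s = 0.0000 + (28) = 28.0000
θ = 99.8° falls in segment 3 (77.8° to 230°, cycloidal, h = -10): β = 99.8 − 77.8 = 22°, B = 152.2°; Δs = -10·(0.1445 − sin(2π·0.1445)/(2π)) = -0.1907; s = 28.0000 − 0.1907 = 27.8093
segment 3 (77.8° to 230°, cycloidal, h = -10) is passed completely: s = 28.0000 + (-10) = 18.0000
segment 4 (230° to 290.3°, uniform, h = 11) is passed completely: s = 18.0000 + (11) = 29.0000
θ = 300° falls in segment 5 (290.3° to 311.9°, uniform, h = -15): β = 300 − 290.3 = 9.7°, B = 21.6°; Δs = -15·9.7/21.6 = -6.7361; s = 29.0000 − 6.7361 = 22.2639
θ=57.5°: R = R0 + s = 41 + 8.7973 = 49.7973
θ=99.8°: R = R0 + s = 41 + 27.8093 = 68.8093
θ=300°: R = R0 + s = 41 + 22.2639 = 63.2639

θ=57.5°: 49.7973
θ=99.8°: 68.8093
θ=300°: 63.2639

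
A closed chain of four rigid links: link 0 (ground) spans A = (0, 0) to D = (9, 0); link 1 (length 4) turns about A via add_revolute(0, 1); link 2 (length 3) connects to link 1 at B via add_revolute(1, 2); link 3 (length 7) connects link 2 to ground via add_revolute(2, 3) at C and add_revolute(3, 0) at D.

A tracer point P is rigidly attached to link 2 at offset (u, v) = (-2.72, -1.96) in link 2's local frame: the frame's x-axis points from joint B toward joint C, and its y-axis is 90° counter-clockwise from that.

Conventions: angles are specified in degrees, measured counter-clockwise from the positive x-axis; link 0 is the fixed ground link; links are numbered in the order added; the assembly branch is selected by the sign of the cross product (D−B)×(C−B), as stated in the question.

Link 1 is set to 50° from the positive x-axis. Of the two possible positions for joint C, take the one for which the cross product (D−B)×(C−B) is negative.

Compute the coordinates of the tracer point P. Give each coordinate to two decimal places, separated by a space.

A=(0,0), D=(9.00,0)
B = A + 4.00·(cos50°, sin50°) = (2.5712, 3.0642)
|BD| = 7.1217
circle(B,3.00) ∩ circle(D,7.00): a=0.7526, h=2.9041
  candidates: C₊=(4.5000,5.3619) cross=20.682; C₋=(2.0010,0.1189) cross=-20.682
  branch - wants cross < 0 → take C=(2.0010,0.1189) (cross=-20.682)
ex = (C−B)/|BC| = (-0.1900,-0.9818); ey = (0.9818,-0.1900)
P = B + -2.72·ex + -1.96·ey = (1.1638,6.1071)

1.16 6.11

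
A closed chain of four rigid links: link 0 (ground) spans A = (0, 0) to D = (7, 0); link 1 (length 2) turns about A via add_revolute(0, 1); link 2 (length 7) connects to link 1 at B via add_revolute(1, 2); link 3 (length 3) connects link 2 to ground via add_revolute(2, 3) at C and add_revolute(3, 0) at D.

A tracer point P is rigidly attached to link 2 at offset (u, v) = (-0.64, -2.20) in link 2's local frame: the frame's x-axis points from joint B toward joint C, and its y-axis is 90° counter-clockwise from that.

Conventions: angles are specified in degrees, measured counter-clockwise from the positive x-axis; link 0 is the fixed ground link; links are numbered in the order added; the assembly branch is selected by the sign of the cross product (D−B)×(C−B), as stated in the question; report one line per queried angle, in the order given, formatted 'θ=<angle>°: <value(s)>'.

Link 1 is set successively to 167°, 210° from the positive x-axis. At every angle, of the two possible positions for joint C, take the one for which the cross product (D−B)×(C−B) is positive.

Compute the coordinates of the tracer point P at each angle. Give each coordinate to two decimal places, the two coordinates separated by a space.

A=(0,0), D=(7.00,0)
θ=167°: B = A + 2.00·(cos167°, sin167°) = (-1.9487, 0.4499)
θ=167°: |BD| = 8.9600
θ=167°: circle(B,7.00) ∩ circle(D,3.00): a=6.7122, h=1.9867
θ=167°:   candidates: C₊=(4.8547,2.0971) cross=17.801; C₋=(4.6552,-1.8713) cross=-17.801
θ=167°:   branch + wants cross > 0 → take C=(4.8547,2.0971) (cross=17.801)
θ=167°: ex = (C−B)/|BC| = (0.9719,0.2353); ey = (-0.2353,0.9719)
θ=167°: P = B + -0.64·ex + -2.20·ey = (-2.0531,-1.8389)
θ=210°: B = A + 2.00·(cos210°, sin210°) = (-1.7321, -1.0000)
θ=210°: |BD| = 8.7891
θ=210°: circle(B,7.00) ∩ circle(D,3.00): a=6.6701, h=2.1236
θ=210°:   candidates: C₊=(4.6531,1.8687) cross=18.665; C₋=(5.1364,-2.3509) cross=-18.665
θ=210°:   branch + wants cross > 0 → take C=(4.6531,1.8687) (cross=18.665)
θ=210°: ex = (C−B)/|BC| = (0.9122,0.4098); ey = (-0.4098,0.9122)
θ=210°: P = B + -0.64·ex + -2.20·ey = (-1.4142,-3.2691)

θ=167°: -2.05 -1.84
θ=210°: -1.41 -3.27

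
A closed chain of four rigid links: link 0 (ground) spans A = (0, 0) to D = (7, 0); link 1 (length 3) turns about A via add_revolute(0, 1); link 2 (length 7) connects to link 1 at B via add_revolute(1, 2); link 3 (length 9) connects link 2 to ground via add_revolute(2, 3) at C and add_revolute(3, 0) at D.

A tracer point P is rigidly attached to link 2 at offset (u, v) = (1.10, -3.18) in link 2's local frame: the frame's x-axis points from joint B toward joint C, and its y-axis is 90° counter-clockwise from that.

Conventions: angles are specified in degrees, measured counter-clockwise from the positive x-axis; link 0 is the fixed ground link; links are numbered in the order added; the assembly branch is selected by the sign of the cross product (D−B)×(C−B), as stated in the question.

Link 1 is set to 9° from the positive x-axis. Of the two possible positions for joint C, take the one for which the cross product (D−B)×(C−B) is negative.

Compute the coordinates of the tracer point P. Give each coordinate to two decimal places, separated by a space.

A=(0,0), D=(7.00,0)
B = A + 3.00·(cos9°, sin9°) = (2.9631, 0.4693)
|BD| = 4.0641
circle(B,7.00) ∩ circle(D,9.00): a=-1.9048, h=6.7358
  candidates: C₊=(1.8488,7.3800) cross=27.375; C₋=(0.2932,-6.0015) cross=-27.375
  branch - wants cross < 0 → take C=(0.2932,-6.0015) (cross=-27.375)
ex = (C−B)/|BC| = (-0.3814,-0.9244); ey = (0.9244,-0.3814)
P = B + 1.10·ex + -3.18·ey = (-0.3961,0.6654)

-0.40 0.67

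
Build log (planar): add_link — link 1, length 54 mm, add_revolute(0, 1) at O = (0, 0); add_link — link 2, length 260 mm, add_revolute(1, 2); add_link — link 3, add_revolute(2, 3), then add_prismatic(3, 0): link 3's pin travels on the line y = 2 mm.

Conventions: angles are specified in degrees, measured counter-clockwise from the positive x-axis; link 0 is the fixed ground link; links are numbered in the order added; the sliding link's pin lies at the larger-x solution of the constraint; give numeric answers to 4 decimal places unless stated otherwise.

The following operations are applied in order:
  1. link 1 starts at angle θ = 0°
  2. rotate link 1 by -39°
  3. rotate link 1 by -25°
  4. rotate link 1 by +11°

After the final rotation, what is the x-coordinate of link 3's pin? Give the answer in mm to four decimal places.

geometry: r = 54 mm, L = 260 mm, e = 2 mm; θ starts at 0°
rotate link 1 by -39°: θ ← 0° -39° = -39°
rotate link 1 by -25°: θ ← -39° -25° = -64°
rotate link 1 by +11°: θ ← -64° +11° = -53°
crank pin P = (r cos θ, r sin θ) = (32.498011, -43.126318)
h = r sin θ − e = -43.126318 − 2 = -45.126318
x = r cos θ + √(L² − h²) = 32.498011 + 256.053931 = 288.551942

288.5519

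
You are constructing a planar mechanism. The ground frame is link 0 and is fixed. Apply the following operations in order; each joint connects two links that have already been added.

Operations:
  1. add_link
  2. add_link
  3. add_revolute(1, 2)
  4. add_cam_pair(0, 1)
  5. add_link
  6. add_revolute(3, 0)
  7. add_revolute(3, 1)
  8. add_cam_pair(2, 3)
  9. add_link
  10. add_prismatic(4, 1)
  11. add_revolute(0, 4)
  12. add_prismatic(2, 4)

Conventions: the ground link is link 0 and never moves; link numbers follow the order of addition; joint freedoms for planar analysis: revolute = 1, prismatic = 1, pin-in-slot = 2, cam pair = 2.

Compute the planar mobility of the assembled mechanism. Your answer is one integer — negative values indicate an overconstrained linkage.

ground; <1,0,0>
#1 <2,0,0>
#2 <3,0,0>
R:1↔2 J1 <3,1,0>
C:0↔1 J2 <3,1,1>
#3 <4,1,1>
R:3↔0 J1 <4,2,1>
R:3↔1 J1 <4,3,1>
C:2↔3 J2 <4,3,2>
#4 <5,3,2>
P:4↔1 J1 <5,4,2>
R:0↔4 J1 <5,5,2>
P:2↔4 J1 <5,6,2>
3×4 − 2×6 − 1×2 = -2

M = -2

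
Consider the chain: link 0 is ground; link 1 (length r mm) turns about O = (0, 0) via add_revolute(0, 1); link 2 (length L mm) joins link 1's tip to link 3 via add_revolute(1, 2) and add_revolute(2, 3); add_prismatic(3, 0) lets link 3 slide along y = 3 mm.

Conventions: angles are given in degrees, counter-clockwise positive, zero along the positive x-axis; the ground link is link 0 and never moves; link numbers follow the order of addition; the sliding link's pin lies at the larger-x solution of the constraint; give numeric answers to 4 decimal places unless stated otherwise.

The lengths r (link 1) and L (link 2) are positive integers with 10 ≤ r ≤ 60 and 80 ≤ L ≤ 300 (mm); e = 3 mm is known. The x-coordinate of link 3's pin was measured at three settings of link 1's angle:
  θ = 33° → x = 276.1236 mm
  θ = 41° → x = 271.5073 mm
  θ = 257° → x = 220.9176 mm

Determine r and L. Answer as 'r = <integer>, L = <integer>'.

constraint per measurement: (x − r cos θ)² + (r sin θ − e)² = L²
subtracting the θ₁ and θ₂ equations cancels the r² and L² terms:
r = (x₁² − x₂²) / (2[(x₁cos θ₁ + e sin θ₁) − (x₂cos θ₂ + e sin θ₂)]) = 48.0006 → r = 48
L² = (x₁ − r cos θ₁)² + (r sin θ₁ − e)² = 56169.0197 → L = 237.0000 → L = 237
check at θ₃=257°: x = 220.9176 (printed 220.9176) ✓

r = 48, L = 237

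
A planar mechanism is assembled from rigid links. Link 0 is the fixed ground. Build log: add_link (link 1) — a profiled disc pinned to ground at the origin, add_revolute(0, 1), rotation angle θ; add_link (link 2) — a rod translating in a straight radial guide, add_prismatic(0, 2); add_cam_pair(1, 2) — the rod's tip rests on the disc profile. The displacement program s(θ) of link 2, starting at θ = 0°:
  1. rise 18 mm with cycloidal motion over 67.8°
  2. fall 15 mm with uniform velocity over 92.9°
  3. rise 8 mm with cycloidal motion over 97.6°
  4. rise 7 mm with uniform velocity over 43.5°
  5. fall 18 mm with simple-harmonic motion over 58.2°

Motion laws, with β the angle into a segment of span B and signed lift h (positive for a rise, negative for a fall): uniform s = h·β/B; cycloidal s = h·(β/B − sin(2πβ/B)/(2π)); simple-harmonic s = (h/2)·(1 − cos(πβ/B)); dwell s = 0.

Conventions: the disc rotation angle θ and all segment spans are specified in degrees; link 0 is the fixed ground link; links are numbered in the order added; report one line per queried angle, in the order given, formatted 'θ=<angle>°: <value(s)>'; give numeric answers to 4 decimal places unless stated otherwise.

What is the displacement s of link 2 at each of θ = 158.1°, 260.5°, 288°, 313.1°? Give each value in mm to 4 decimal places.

seg 1 [0°–67.8°] cycloidal, h=18: full span → s += 18 → s = 18.0000
seg 2 [67.8°–160.7°] uniform, h=-15: θ=158.1° here. β=90.3, B=92.9. -15·90.3/92.9 = -14.5802 → s = 3.4198
seg 2 [67.8°–160.7°] uniform, h=-15: full span → s += -15 → s = 3.0000
seg 3 [160.7°–258.3°] cycloidal, h=8: full span → s += 8 → s = 11.0000
seg 4 [258.3°–301.8°] uniform, h=7: θ=260.5° here. β=2.2, B=43.5. 7·2.2/43.5 = 0.3540 → s = 11.3540
seg 4 [258.3°–301.8°] uniform, h=7: θ=288° here. β=29.7, B=43.5. 7·29.7/43.5 = 4.7793 → s = 15.7793
seg 4 [258.3°–301.8°] uniform, h=7: full span → s += 7 → s = 18.0000
seg 5 [301.8°–360°] simple-harmonic, h=-18: θ=313.1° here. β=11.3, B=58.2. -18/2·(1 − cos(π·0.1942)) = -1.6230 → s = 16.3770

θ=158.1°: 3.4198
θ=260.5°: 11.3540
θ=288°: 15.7793
θ=313.1°: 16.3770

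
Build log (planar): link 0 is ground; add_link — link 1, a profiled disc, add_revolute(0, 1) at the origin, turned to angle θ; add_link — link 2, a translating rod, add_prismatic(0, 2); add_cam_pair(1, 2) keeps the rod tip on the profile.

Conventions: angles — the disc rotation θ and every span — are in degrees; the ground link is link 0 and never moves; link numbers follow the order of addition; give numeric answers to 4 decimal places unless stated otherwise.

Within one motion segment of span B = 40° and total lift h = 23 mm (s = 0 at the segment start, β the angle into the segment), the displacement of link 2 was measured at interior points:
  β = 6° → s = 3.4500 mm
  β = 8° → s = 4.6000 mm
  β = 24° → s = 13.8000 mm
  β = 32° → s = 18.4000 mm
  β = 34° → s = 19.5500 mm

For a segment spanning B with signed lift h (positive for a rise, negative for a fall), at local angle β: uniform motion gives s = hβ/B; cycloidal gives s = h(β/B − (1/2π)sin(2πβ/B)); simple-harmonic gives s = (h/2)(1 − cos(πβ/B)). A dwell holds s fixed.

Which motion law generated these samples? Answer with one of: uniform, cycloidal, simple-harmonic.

candidates at β/B = r: uniform s = h·r (linear in β); cycloidal s = h·(r − sin(2πr)/(2π)); simple-harmonic s = (h/2)(1 − cos(πr))
β=6°: printed 3.4500 | uniform 3.4500, cycloidal 0.4885, simple-harmonic 1.2534
β=8°: printed 4.6000 | uniform 4.6000, cycloidal 1.1186, simple-harmonic 2.1963
β=24°: printed 13.8000 | uniform 13.8000, cycloidal 15.9516, simple-harmonic 15.0537
β=32°: printed 18.4000 | uniform 18.4000, cycloidal 21.8814, simple-harmonic 20.8037
β=34°: printed 19.5500 | uniform 19.5500, cycloidal 22.5115, simple-harmonic 21.7466
only one law matches every sample → uniform

uniform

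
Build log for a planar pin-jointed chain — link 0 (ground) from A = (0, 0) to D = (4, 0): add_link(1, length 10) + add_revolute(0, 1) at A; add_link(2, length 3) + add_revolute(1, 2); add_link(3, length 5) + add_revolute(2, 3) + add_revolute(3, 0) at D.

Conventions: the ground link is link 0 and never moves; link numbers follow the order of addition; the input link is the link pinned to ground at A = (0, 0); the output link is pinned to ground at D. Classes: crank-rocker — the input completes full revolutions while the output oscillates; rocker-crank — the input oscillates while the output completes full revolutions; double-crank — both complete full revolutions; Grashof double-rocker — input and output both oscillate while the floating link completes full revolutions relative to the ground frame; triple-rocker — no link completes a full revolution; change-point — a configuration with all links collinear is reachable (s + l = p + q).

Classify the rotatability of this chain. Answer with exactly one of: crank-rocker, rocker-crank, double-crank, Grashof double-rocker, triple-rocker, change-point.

lengths: ground=4, input=10, coupler=3, output=5
sorted: s=3 (shortest), l=10 (longest), p+q=9
s + l = 13 vs p + q = 9
s + l > p + q → non-Grashof → no link fully rotates → triple-rocker

triple-rocker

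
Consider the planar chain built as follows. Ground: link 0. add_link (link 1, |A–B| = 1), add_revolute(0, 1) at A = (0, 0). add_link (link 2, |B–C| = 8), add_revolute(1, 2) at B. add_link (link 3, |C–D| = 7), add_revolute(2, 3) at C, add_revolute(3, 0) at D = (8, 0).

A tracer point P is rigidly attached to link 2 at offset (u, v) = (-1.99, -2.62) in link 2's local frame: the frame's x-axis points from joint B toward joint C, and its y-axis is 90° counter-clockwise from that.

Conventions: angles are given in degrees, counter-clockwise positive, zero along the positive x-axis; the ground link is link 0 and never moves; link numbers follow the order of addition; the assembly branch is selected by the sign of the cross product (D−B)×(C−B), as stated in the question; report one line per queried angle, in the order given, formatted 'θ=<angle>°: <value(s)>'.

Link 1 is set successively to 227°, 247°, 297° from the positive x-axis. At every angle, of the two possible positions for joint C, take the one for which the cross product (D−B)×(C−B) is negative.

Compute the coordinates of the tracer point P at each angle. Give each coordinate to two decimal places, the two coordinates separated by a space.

A=(0,0), D=(8.00,0)
θ=227°: B = A + 1.00·(cos227°, sin227°) = (-0.6820, -0.7314)
θ=227°: |BD| = 8.7127
θ=227°: circle(B,8.00) ∩ circle(D,7.00): a=5.2172, h=6.0647
θ=227°:   candidates: C₊=(4.0077,5.7499) cross=52.841; C₋=(5.0258,-6.3368) cross=-52.841
θ=227°:   branch - wants cross < 0 → take C=(5.0258,-6.3368) (cross=-52.841)
θ=227°: ex = (C−B)/|BC| = (0.7135,-0.7007); ey = (0.7007,0.7135)
θ=227°: P = B + -1.99·ex + -2.62·ey = (-3.9376,-1.2063)
θ=247°: B = A + 1.00·(cos247°, sin247°) = (-0.3907, -0.9205)
θ=247°: |BD| = 8.4411
θ=247°: circle(B,8.00) ∩ circle(D,7.00): a=5.1090, h=6.1561
θ=247°:   candidates: C₊=(4.0165,5.7560) cross=51.964; C₋=(5.3592,-6.4827) cross=-51.964
θ=247°:   branch - wants cross < 0 → take C=(5.3592,-6.4827) (cross=-51.964)
θ=247°: ex = (C−B)/|BC| = (0.7187,-0.6953); ey = (0.6953,0.7187)
θ=247°: P = B + -1.99·ex + -2.62·ey = (-3.6427,-1.4200)
θ=297°: B = A + 1.00·(cos297°, sin297°) = (0.4540, -0.8910)
θ=297°: |BD| = 7.5984
θ=297°: circle(B,8.00) ∩ circle(D,7.00): a=4.7863, h=6.4103
θ=297°:   candidates: C₊=(4.4555,6.0363) cross=48.708; C₋=(5.9589,-6.6958) cross=-48.708
θ=297°:   branch - wants cross < 0 → take C=(5.9589,-6.6958) (cross=-48.708)
θ=297°: ex = (C−B)/|BC| = (0.6881,-0.7256); ey = (0.7256,0.6881)
θ=297°: P = B + -1.99·ex + -2.62·ey = (-2.8164,-1.2499)

θ=227°: -3.94 -1.21
θ=247°: -3.64 -1.42
θ=297°: -2.82 -1.25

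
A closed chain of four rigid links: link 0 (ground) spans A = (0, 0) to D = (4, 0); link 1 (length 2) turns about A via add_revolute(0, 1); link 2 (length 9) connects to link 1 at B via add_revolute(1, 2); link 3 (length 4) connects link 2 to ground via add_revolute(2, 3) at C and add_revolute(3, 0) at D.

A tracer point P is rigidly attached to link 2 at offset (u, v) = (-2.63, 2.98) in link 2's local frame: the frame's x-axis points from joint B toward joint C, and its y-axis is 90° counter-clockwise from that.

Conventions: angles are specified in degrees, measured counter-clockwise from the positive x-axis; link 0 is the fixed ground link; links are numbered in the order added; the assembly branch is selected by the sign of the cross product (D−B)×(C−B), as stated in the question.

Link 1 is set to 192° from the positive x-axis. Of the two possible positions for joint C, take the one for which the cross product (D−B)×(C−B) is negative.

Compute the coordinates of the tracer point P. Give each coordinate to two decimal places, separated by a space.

A=(0,0), D=(4.00,0)
B = A + 2.00·(cos192°, sin192°) = (-1.9563, -0.4158)
|BD| = 5.9708
circle(B,9.00) ∩ circle(D,4.00): a=8.4286, h=3.1558
  candidates: C₊=(6.2320,3.3194) cross=18.843; C₋=(6.6716,-2.9770) cross=-18.843
  branch - wants cross < 0 → take C=(6.6716,-2.9770) (cross=-18.843)
ex = (C−B)/|BC| = (0.9587,-0.2846); ey = (0.2846,0.9587)
P = B + -2.63·ex + 2.98·ey = (-3.6295,3.1894)

-3.63 3.19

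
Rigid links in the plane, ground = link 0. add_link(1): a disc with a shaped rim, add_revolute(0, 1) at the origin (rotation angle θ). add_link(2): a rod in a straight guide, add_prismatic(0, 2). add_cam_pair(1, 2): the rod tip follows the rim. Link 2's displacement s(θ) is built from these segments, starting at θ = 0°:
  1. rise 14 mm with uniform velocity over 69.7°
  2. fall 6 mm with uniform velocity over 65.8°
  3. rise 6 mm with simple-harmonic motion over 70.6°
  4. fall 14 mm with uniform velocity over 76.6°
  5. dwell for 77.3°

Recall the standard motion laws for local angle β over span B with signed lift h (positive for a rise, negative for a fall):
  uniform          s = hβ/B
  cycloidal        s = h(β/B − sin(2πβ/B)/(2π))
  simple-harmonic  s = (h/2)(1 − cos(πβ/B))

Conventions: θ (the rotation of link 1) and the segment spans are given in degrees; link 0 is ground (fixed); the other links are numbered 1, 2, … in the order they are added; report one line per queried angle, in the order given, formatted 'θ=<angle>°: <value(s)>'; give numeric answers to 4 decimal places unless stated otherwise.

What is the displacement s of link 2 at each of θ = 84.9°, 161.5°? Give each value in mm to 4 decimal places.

segment 1 (0° to 69.7°, uniform, h = 14) is passed completely: s = 0.0000 + (14) = 14.0000
θ = 84.9° falls in segment 2 (69.7° to 135.5°, uniform, h = -6): β = 84.9 − 69.7 = 15.2°, B = 65.8°; Δs = -6·15.2/65.8 = -1.3860; s = 14.0000 − 1.3860 = 12.6140
segment 2 (69.7° to 135.5°, uniform, h = -6) is passed completely: s = 14.0000 + (-6) = 8.0000
θ = 161.5° falls in segment 3 (135.5° to 206.1°, simple-harmonic, h = 6): β = 161.5 − 135.5 = 26°, B = 70.6°; Δs = 6/2·(1 − cos(π·0.3683)) = 1.7936; s = 8.0000 + 1.7936 = 9.7936

θ=84.9°: 12.6140
θ=161.5°: 9.7936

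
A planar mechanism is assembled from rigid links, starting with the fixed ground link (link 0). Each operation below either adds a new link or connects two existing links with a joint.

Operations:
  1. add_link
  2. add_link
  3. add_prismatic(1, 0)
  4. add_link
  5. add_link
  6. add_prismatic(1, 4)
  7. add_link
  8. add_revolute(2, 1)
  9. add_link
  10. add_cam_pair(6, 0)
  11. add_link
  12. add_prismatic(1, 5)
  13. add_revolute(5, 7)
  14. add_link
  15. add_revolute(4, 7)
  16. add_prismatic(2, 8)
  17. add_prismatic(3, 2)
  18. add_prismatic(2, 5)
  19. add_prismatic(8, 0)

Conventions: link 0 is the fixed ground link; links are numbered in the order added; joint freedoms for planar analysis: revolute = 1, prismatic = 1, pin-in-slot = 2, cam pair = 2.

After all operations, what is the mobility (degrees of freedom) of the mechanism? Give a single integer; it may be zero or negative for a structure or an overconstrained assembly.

(L,J1,J2)=(1,0,0); link0 fixed
link1: (2,0,0)
link2: (3,0,0)
P 1-0 [J1]: (3,1,0)
link3: (4,1,0)
link4: (5,1,0)
P 1-4 [J1]: (5,2,0)
link5: (6,2,0)
R 2-1 [J1]: (6,3,0)
link6: (7,3,0)
C 6-0 [J2]: (7,3,1)
link7: (8,3,1)
P 1-5 [J1]: (8,4,1)
R 5-7 [J1]: (8,5,1)
link8: (9,5,1)
R 4-7 [J1]: (9,6,1)
P 2-8 [J1]: (9,7,1)
P 3-2 [J1]: (9,8,1)
P 2-5 [J1]: (9,9,1)
P 8-0 [J1]: (9,10,1)
Grübler: 3·8 − 2·10 − 1 = 3

M = 3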